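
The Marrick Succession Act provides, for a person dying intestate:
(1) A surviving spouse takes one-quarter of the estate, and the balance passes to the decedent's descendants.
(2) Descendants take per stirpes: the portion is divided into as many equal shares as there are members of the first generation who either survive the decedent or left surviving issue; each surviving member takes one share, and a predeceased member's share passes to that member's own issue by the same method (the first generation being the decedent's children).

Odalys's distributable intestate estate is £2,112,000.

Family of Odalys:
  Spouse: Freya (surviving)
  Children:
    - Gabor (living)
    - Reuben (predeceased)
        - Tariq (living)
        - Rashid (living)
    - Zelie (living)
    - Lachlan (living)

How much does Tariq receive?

Tariq receives £198,000.

Freya takes one-quarter of £2,112,000 = £528,000. The remaining £1,584,000 passes to the descendants.
The descendants' portion (£1,584,000) is divided into 4 shares of £396,000: Gabor, Zelie, and Lachlan each take £396,000; Reuben's £396,000 share passes to Reuben's issue.
Reuben's share (£396,000) is divided into 2 shares of £198,000: Tariq and Rashid each take £198,000.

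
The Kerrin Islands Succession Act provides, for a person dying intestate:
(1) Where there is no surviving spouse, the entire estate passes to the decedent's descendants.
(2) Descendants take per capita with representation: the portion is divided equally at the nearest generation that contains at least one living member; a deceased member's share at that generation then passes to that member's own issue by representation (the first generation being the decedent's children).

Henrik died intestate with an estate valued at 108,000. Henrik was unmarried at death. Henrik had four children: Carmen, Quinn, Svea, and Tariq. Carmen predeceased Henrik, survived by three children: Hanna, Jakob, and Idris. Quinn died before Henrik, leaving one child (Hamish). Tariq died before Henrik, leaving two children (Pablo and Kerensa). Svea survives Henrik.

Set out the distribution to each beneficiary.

The entire 108,000 passes to the descendants.
That amount (108,000) is divided into 4 shares of 27,000: Svea takes 27,000; Carmen's 27,000 share passes to Carmen's issue; Quinn's 27,000 share passes to Quinn's issue; Tariq's 27,000 share passes to Tariq's issue.
Carmen's share (27,000) is divided into 3 shares of 9,000: Hanna, Jakob, and Idris each take 9,000.
Quinn's share (27,000) passes entirely to Hamish.
Tariq's share (27,000) is divided into 2 shares of 13,500: Pablo and Kerensa each take 13,500.

Hanna: 9,000; Jakob: 9,000; Idris: 9,000; Hamish: 27,000; Svea: 27,000; Pablo: 13,500; Kerensa: 13,500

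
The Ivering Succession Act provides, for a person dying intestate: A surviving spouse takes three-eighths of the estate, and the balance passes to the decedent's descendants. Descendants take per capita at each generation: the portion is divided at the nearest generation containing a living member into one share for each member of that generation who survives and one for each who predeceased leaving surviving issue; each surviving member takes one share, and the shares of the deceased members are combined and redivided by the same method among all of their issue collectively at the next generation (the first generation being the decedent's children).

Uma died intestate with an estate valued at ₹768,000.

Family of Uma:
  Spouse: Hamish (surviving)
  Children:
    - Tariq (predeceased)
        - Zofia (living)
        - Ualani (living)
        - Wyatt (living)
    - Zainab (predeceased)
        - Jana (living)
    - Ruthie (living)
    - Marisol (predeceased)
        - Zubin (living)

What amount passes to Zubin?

Hamish takes three-eighths of ₹768,000 = ₹288,000. The remaining ₹480,000 passes to the descendants.
The descendants' portion (₹480,000) is divided at the children's generation into 4 shares of ₹120,000. Ruthie takes ₹120,000. The 3 shares of the deceased (Tariq, Zainab, and Marisol) are combined into a pool of ₹360,000.
That pool (₹360,000) is divided at the grandchildren's generation equally among Zofia, Ualani, Wyatt, Jana, and Zubin: ₹72,000 each.

Zubin receives ₹72,000.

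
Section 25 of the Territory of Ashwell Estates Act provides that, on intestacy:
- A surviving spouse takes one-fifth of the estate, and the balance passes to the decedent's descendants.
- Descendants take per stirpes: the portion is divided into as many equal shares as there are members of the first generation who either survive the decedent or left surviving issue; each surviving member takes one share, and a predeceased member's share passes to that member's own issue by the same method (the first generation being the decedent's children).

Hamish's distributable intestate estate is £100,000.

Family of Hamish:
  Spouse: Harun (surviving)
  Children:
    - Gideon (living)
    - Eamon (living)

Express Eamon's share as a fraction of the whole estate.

Harun takes one-fifth of £100,000 = £20,000. The remaining £80,000 passes to the descendants.
The descendants' portion (£80,000) is divided into 2 shares of £40,000: Gideon and Eamon each take £40,000.

Eamon receives 2/5 of the estate.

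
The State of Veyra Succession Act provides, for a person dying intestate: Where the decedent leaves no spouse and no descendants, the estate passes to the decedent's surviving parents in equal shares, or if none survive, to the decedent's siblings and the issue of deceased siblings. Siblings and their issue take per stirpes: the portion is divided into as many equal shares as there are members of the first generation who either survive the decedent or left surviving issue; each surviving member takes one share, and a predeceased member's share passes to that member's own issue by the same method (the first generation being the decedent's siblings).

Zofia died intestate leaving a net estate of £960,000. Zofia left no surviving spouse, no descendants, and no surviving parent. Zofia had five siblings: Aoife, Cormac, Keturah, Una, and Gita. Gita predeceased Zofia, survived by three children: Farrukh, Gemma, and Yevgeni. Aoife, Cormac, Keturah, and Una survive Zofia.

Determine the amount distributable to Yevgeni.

The entire £960,000 passes to the siblings and their issue.
That amount (£960,000) is divided into 5 shares of £192,000: Aoife, Cormac, Keturah, and Una each take £192,000; Gita's £192,000 share passes to Gita's issue.
Gita's share (£192,000) is divided into 3 shares of £64,000: Farrukh, Gemma, and Yevgeni each take £64,000.

Yevgeni receives £64,000.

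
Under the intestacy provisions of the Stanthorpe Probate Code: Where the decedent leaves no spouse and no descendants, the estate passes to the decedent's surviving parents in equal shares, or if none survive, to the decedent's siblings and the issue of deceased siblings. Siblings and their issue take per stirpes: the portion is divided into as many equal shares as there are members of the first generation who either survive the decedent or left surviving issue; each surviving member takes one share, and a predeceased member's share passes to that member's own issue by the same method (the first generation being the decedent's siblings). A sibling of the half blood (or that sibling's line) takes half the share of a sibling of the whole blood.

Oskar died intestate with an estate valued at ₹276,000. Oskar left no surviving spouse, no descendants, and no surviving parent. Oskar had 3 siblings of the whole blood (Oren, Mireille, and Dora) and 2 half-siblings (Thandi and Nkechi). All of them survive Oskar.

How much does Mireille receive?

The entire ₹276,000 passes to the siblings and their issue.
Counting each half-blood sibling's line as half a unit, there are 4 units in ₹276,000, so one unit is ₹69,000. Whole-blood lines (Oren, Mireille, and Dora) take ₹69,000 each; half-blood lines (Thandi and Nkechi) take ₹34,500 each.

Mireille receives ₹69,000.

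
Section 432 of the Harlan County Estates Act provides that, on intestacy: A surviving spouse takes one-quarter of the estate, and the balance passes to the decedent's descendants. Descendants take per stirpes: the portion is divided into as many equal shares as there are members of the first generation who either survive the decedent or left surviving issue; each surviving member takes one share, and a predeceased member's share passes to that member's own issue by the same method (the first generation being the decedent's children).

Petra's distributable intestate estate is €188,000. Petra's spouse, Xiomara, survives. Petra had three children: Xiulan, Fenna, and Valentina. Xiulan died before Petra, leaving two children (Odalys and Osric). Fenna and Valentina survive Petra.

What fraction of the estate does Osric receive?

Osric receives 1/8 of the estate.

Xiomara takes one-quarter of €188,000 = €47,000. The remaining €141,000 passes to the descendants.
The descendants' portion (€141,000) is divided into 3 shares of €47,000: Fenna and Valentina each take €47,000; Xiulan's €47,000 share passes to Xiulan's issue.
Xiulan's share (€47,000) is divided into 2 shares of €23,500: Odalys and Osric each take €23,500.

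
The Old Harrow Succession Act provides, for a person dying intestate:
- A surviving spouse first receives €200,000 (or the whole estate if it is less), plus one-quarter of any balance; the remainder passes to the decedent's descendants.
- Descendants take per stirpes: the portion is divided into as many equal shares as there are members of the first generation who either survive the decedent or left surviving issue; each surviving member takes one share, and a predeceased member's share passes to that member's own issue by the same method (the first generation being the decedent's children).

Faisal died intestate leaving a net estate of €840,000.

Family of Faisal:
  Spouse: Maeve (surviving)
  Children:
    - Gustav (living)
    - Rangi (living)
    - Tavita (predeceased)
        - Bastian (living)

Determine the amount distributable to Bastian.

Maeve first takes €200,000, leaving a balance of €640,000. Maeve then takes one-quarter of the balance (€160,000), for a total of €360,000. The remaining €480,000 passes to the descendants.
The descendants' portion (€480,000) is divided into 3 shares of €160,000: Gustav and Rangi each take €160,000; Tavita's €160,000 share passes to Tavita's issue.
Tavita's share (€160,000) passes entirely to Bastian.

Bastian receives €160,000.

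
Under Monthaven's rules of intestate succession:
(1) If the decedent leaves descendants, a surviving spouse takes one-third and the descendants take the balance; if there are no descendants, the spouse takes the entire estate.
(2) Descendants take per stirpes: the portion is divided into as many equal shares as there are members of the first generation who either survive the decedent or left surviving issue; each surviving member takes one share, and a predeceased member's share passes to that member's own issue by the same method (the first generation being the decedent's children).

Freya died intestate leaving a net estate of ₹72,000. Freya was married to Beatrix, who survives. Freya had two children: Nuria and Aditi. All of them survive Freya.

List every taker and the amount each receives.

Beatrix: ₹24,000; Nuria: ₹24,000; Aditi: ₹24,000

Beatrix takes one-third of ₹72,000 = ₹24,000. The remaining ₹48,000 passes to the descendants.
The descendants' portion (₹48,000) is divided into 2 shares of ₹24,000: Nuria and Aditi each take ₹24,000.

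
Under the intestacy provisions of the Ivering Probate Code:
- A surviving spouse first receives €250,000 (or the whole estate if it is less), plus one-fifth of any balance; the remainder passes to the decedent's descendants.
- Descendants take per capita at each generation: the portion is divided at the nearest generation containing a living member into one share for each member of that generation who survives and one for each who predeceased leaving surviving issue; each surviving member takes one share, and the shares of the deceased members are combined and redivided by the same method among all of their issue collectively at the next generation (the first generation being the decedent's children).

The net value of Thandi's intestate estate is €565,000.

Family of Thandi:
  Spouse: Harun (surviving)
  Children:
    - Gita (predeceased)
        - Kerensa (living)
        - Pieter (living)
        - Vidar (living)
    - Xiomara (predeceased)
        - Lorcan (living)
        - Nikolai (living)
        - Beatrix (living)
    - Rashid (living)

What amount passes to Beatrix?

Beatrix receives €28,000.

Harun first takes €250,000, leaving a balance of €315,000. Harun then takes one-fifth of the balance (€63,000), for a total of €313,000. The remaining €252,000 passes to the descendants.
The descendants' portion (€252,000) is divided at the children's generation into 3 shares of €84,000. Rashid takes €84,000. The 2 shares of the deceased (Gita and Xiomara) are combined into a pool of €168,000.
That pool (€168,000) is divided at the grandchildren's generation equally among Kerensa, Pieter, Vidar, Lorcan, Nikolai, and Beatrix: €28,000 each.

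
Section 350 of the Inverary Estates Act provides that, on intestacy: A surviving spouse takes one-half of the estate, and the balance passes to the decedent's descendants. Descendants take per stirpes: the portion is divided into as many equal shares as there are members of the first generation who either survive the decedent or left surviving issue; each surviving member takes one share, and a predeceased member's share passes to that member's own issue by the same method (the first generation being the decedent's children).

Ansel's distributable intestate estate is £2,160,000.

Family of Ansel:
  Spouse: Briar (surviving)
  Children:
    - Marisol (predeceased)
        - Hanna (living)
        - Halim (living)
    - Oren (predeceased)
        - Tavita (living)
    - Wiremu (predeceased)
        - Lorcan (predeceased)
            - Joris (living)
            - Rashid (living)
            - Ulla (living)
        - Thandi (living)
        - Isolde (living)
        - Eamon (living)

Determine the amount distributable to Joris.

Briar takes one-half of £2,160,000 = £1,080,000. The remaining £1,080,000 passes to the descendants.
The descendants' portion (£1,080,000) is divided into 3 shares of £360,000: Marisol's £360,000 share passes to Marisol's issue; Oren's £360,000 share passes to Oren's issue; Wiremu's £360,000 share passes to Wiremu's issue.
Marisol's share (£360,000) is divided into 2 shares of £180,000: Hanna and Halim each take £180,000.
Oren's share (£360,000) passes entirely to Tavita.
Wiremu's share (£360,000) is divided into 4 shares of £90,000: Thandi, Isolde, and Eamon each take £90,000; Lorcan's £90,000 share passes to Lorcan's issue.
Lorcan's share (£90,000) is divided into 3 shares of £30,000: Joris, Rashid, and Ulla each take £30,000.

Joris receives £30,000.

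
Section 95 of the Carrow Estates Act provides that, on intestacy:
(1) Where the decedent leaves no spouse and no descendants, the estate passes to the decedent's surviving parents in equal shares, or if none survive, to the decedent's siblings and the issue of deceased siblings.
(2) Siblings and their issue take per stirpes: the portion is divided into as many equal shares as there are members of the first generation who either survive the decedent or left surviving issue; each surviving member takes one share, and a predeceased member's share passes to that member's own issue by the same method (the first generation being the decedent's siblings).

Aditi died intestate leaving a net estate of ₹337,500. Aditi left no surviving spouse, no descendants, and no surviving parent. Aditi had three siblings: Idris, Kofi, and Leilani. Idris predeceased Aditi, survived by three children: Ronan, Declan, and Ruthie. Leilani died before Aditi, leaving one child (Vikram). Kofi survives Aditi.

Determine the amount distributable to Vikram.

The entire ₹337,500 passes to the siblings and their issue.
That amount (₹337,500) is divided into 3 shares of ₹112,500: Kofi takes ₹112,500; Idris's ₹112,500 share passes to Idris's issue; Leilani's ₹112,500 share passes to Leilani's issue.
Idris's share (₹112,500) is divided into 3 shares of ₹37,500: Ronan, Declan, and Ruthie each take ₹37,500.
Leilani's share (₹112,500) passes entirely to Vikram.

Vikram receives ₹112,500.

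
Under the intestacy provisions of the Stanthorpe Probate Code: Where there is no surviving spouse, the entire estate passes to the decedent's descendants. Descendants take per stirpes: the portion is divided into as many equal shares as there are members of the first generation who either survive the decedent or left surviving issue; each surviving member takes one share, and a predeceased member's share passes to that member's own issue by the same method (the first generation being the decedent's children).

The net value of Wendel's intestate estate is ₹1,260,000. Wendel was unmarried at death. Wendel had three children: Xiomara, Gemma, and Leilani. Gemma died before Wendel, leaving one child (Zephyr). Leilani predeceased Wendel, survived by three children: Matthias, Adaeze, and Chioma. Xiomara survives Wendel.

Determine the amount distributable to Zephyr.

Zephyr receives ₹420,000.

The entire ₹1,260,000 passes to the descendants.
That amount (₹1,260,000) is divided into 3 shares of ₹420,000: Xiomara takes ₹420,000; Gemma's ₹420,000 share passes to Gemma's issue; Leilani's ₹420,000 share passes to Leilani's issue.
Gemma's share (₹420,000) passes entirely to Zephyr.
Leilani's share (₹420,000) is divided into 3 shares of ₹140,000: Matthias, Adaeze, and Chioma each take ₹140,000.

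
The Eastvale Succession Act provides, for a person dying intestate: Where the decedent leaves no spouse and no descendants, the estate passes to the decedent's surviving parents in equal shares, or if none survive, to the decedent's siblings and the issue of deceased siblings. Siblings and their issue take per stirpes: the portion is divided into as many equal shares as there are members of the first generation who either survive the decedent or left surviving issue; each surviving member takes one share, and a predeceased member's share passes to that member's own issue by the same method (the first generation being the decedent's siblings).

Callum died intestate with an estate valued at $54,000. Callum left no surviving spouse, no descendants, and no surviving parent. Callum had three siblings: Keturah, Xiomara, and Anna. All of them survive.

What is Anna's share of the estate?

The entire $54,000 passes to the siblings and their issue.
That amount ($54,000) is divided into 3 shares of $18,000: Keturah, Xiomara, and Anna each take $18,000.

Anna receives $18,000.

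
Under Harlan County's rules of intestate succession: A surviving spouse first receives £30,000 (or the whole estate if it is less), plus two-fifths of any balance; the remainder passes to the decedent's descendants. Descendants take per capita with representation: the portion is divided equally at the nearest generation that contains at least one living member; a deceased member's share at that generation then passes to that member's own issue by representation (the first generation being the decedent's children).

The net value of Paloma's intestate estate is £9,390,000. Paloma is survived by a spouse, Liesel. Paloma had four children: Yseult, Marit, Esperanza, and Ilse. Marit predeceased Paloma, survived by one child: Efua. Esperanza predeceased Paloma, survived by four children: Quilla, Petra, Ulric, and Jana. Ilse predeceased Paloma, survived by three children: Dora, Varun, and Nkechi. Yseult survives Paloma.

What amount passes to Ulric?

Liesel first takes £30,000, leaving a balance of £9,360,000. Liesel then takes two-fifths of the balance (£3,744,000), for a total of £3,774,000. The remaining £5,616,000 passes to the descendants.
The descendants' portion (£5,616,000) is divided into 4 shares of £1,404,000: Yseult takes £1,404,000; Marit's £1,404,000 share passes to Marit's issue; Esperanza's £1,404,000 share passes to Esperanza's issue; Ilse's £1,404,000 share passes to Ilse's issue.
Marit's share (£1,404,000) passes entirely to Efua.
Esperanza's share (£1,404,000) is divided into 4 shares of £351,000: Quilla, Petra, Ulric, and Jana each take £351,000.
Ilse's share (£1,404,000) is divided into 3 shares of £468,000: Dora, Varun, and Nkechi each take £468,000.

Ulric receives £351,000.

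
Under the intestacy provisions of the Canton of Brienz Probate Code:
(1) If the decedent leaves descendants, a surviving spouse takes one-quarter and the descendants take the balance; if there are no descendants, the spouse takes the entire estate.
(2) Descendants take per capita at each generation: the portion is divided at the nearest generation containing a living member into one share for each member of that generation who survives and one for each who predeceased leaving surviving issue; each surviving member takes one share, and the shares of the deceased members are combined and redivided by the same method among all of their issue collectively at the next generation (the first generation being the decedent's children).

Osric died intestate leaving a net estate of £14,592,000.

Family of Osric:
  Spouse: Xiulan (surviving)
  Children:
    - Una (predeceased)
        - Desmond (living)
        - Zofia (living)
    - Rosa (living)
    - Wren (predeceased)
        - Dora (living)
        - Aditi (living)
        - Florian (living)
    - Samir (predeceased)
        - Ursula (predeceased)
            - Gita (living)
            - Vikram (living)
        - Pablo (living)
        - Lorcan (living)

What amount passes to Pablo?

Pablo receives £1,026,000.

Xiulan takes one-quarter of £14,592,000 = £3,648,000. The remaining £10,944,000 passes to the descendants.
The descendants' portion (£10,944,000) is divided at the children's generation into 4 shares of £2,736,000. Rosa takes £2,736,000. The 3 shares of the deceased (Una, Wren, and Samir) are combined into a pool of £8,208,000.
That pool (£8,208,000) is divided at the grandchildren's generation into 8 shares of £1,026,000. Desmond, Zofia, Dora, Aditi, Florian, Pablo, and Lorcan each take £1,026,000. The remaining share for the deceased Ursula (£1,026,000) is carried to the next generation.
That pool (£1,026,000) is divided at the great-grandchildren's generation equally among Gita and Vikram: £513,000 each.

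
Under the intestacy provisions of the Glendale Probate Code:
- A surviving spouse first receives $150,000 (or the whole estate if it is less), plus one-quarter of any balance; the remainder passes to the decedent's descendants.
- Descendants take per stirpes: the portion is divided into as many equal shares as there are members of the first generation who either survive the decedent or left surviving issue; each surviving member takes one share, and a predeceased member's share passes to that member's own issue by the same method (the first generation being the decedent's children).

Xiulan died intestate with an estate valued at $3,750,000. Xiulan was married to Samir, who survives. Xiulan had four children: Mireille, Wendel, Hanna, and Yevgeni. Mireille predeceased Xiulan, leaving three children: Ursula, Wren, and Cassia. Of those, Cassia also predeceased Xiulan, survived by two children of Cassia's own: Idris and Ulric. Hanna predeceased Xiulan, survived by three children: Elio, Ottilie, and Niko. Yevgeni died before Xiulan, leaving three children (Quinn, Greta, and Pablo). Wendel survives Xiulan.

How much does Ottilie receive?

Ottilie receives $225,000.

Samir first takes $150,000, leaving a balance of $3,600,000. Samir then takes one-quarter of the balance ($900,000), for a total of $1,050,000. The remaining $2,700,000 passes to the descendants.
The descendants' portion ($2,700,000) is divided into 4 shares of $675,000: Wendel takes $675,000; Mireille's $675,000 share passes to Mireille's issue; Hanna's $675,000 share passes to Hanna's issue; Yevgeni's $675,000 share passes to Yevgeni's issue.
Mireille's share ($675,000) is divided into 3 shares of $225,000: Ursula and Wren each take $225,000; Cassia's $225,000 share passes to Cassia's issue.
Cassia's share ($225,000) is divided into 2 shares of $112,500: Idris and Ulric each take $112,500.
Hanna's share ($675,000) is divided into 3 shares of $225,000: Elio, Ottilie, and Niko each take $225,000.
Yevgeni's share ($675,000) is divided into 3 shares of $225,000: Quinn, Greta, and Pablo each take $225,000.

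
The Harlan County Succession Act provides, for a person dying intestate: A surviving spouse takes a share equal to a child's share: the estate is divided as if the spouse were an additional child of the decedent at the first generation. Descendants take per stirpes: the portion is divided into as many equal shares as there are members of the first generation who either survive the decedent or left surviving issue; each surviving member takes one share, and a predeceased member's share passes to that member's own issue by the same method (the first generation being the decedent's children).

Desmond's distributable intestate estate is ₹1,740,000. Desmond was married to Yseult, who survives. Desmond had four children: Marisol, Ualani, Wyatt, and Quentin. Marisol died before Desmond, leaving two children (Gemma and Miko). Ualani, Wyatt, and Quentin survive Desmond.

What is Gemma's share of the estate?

Gemma receives ₹174,000.

The spouse counts as an additional share at the children's level, so there are 5 primary shares of ₹348,000. Yseult takes one such share (₹348,000).
The children's combined portion (₹1,392,000) is divided into 4 shares of ₹348,000: Ualani, Wyatt, and Quentin each take ₹348,000; Marisol's ₹348,000 share passes to Marisol's issue.
Marisol's share (₹348,000) is divided into 2 shares of ₹174,000: Gemma and Miko each take ₹174,000.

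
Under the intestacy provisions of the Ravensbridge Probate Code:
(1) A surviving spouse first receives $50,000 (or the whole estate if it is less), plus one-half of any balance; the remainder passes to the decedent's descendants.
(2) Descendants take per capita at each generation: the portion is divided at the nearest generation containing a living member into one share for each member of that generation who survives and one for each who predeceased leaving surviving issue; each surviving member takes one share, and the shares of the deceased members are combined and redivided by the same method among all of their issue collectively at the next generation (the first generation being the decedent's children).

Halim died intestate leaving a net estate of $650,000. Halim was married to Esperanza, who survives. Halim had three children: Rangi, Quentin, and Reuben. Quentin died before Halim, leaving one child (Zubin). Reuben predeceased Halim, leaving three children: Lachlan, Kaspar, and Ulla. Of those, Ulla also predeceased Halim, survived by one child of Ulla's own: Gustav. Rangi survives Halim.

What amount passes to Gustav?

Esperanza first takes $50,000, leaving a balance of $600,000. Esperanza then takes one-half of the balance ($300,000), for a total of $350,000. The remaining $300,000 passes to the descendants.
The descendants' portion ($300,000) is divided at the children's generation into 3 shares of $100,000. Rangi takes $100,000. The 2 shares of the deceased (Quentin and Reuben) are combined into a pool of $200,000.
That pool ($200,000) is divided at the grandchildren's generation into 4 shares of $50,000. Zubin, Lachlan, and Kaspar each take $50,000. The remaining share for the deceased Ulla ($50,000) is carried to the next generation.
That pool ($50,000) passes entirely to Gustav, the sole taker at the great-grandchildren's generation.

Gustav receives $50,000.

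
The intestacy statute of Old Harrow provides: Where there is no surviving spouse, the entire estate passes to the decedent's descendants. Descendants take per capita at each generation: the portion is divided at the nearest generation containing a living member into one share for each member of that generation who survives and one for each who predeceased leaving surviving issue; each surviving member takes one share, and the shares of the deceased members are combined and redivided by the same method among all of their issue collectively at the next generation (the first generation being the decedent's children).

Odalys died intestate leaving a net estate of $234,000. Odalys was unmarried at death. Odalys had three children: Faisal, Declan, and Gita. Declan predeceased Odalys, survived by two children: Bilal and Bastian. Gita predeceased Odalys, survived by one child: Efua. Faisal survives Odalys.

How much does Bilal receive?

Bilal receives $52,000.

The entire $234,000 passes to the descendants.
That amount ($234,000) is divided at the children's generation into 3 shares of $78,000. Faisal takes $78,000. The 2 shares of the deceased (Declan and Gita) are combined into a pool of $156,000.
That pool ($156,000) is divided at the grandchildren's generation equally among Bilal, Bastian, and Efua: $52,000 each.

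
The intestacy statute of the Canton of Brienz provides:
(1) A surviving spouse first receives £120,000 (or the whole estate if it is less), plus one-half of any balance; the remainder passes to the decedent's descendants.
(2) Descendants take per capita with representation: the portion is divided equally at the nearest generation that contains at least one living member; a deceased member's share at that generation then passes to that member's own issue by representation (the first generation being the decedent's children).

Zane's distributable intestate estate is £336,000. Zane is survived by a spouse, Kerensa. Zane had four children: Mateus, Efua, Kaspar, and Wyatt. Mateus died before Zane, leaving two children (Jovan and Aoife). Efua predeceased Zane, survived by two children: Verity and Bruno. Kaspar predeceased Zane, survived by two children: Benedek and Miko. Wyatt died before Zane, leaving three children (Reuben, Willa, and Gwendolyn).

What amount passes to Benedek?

Kerensa first takes £120,000, leaving a balance of £216,000. Kerensa then takes one-half of the balance (£108,000), for a total of £228,000. The remaining £108,000 passes to the descendants.
No child survives, so the initial division is made at the grandchildren's generation.
The descendants' portion (£108,000) is divided into 9 shares of £12,000: Jovan, Aoife, Verity, Bruno, Benedek, Miko, Reuben, Willa, and Gwendolyn each take £12,000.

Benedek receives £12,000.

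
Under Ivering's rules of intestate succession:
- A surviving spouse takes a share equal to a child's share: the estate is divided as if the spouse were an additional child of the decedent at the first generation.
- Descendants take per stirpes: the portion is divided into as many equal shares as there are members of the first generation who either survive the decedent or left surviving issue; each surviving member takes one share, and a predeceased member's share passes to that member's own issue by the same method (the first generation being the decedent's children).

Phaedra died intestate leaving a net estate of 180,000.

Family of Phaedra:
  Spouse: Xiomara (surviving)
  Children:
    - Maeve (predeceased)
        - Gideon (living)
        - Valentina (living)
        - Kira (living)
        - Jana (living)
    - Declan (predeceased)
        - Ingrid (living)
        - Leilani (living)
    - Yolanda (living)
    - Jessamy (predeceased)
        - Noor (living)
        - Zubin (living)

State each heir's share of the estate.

Xiomara: 36,000; Gideon: 9,000; Valentina: 9,000; Kira: 9,000; Jana: 9,000; Ingrid: 18,000; Leilani: 18,000; Yolanda: 36,000; Noor: 18,000; Zubin: 18,000

The spouse counts as an additional share at the children's level, so there are 5 primary shares of 36,000. Xiomara takes one such share (36,000).
The children's combined portion (144,000) is divided into 4 shares of 36,000: Yolanda takes 36,000; Maeve's 36,000 share passes to Maeve's issue; Declan's 36,000 share passes to Declan's issue; Jessamy's 36,000 share passes to Jessamy's issue.
Maeve's share (36,000) is divided into 4 shares of 9,000: Gideon, Valentina, Kira, and Jana each take 9,000.
Declan's share (36,000) is divided into 2 shares of 18,000: Ingrid and Leilani each take 18,000.
Jessamy's share (36,000) is divided into 2 shares of 18,000: Noor and Zubin each take 18,000.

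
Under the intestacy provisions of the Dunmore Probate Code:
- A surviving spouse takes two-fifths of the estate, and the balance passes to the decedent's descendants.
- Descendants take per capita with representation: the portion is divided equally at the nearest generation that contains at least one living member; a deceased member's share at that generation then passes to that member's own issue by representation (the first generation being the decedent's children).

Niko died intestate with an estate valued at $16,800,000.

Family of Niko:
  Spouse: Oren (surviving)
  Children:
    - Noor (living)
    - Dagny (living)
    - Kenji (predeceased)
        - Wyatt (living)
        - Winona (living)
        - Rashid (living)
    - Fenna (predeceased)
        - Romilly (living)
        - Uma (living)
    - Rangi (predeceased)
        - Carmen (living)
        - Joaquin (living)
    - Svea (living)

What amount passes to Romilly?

Romilly receives $840,000.

Oren takes two-fifths of $16,800,000 = $6,720,000. The remaining $10,080,000 passes to the descendants.
The descendants' portion ($10,080,000) is divided into 6 shares of $1,680,000: Noor, Dagny, and Svea each take $1,680,000; Kenji's $1,680,000 share passes to Kenji's issue; Fenna's $1,680,000 share passes to Fenna's issue; Rangi's $1,680,000 share passes to Rangi's issue.
Kenji's share ($1,680,000) is divided into 3 shares of $560,000: Wyatt, Winona, and Rashid each take $560,000.
Fenna's share ($1,680,000) is divided into 2 shares of $840,000: Romilly and Uma each take $840,000.
Rangi's share ($1,680,000) is divided into 2 shares of $840,000: Carmen and Joaquin each take $840,000.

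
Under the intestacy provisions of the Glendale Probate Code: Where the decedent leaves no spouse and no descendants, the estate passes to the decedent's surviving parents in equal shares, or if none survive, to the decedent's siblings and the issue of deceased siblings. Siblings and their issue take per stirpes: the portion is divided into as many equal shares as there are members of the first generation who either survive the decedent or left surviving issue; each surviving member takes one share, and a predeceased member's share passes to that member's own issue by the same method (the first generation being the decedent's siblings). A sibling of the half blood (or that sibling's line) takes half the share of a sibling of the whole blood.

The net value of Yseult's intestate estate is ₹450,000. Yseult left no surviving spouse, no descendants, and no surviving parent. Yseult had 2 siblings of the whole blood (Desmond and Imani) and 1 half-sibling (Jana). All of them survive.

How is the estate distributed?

Jana: ₹90,000; Desmond: ₹180,000; Imani: ₹180,000

The entire ₹450,000 passes to the siblings and their issue.
Counting each half-blood sibling's line as half a unit, there are 5/2 units in ₹450,000, so one unit is ₹180,000. Whole-blood lines (Desmond and Imani) take ₹180,000 each; half-blood lines (Jana) take ₹90,000 each.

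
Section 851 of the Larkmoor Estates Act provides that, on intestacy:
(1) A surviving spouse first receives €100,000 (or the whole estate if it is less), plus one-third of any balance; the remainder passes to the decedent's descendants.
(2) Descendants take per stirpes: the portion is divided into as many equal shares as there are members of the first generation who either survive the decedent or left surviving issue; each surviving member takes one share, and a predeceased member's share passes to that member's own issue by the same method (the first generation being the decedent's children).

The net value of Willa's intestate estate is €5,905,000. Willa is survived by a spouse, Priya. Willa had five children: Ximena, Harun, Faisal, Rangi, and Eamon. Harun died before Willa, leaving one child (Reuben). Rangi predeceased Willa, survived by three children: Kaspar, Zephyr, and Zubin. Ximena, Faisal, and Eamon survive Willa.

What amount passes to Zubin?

Priya first takes €100,000, leaving a balance of €5,805,000. Priya then takes one-third of the balance (€1,935,000), for a total of €2,035,000. The remaining €3,870,000 passes to the descendants.
The descendants' portion (€3,870,000) is divided into 5 shares of €774,000: Ximena, Faisal, and Eamon each take €774,000; Harun's €774,000 share passes to Harun's issue; Rangi's €774,000 share passes to Rangi's issue.
Harun's share (€774,000) passes entirely to Reuben.
Rangi's share (€774,000) is divided into 3 shares of €258,000: Kaspar, Zephyr, and Zubin each take €258,000.

Zubin receives €258,000.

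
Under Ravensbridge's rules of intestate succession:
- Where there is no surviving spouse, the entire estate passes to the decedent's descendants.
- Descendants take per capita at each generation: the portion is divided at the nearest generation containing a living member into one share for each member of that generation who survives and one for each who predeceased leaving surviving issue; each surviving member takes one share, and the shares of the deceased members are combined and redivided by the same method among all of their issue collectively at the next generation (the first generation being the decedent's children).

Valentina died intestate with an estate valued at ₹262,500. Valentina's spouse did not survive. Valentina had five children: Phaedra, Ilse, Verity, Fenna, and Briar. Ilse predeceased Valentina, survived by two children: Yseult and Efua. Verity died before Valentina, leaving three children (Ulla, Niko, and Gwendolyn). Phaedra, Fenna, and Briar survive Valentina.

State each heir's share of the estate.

Phaedra: ₹52,500; Yseult: ₹21,000; Efua: ₹21,000; Ulla: ₹21,000; Niko: ₹21,000; Gwendolyn: ₹21,000; Fenna: ₹52,500; Briar: ₹52,500

The entire ₹262,500 passes to the descendants.
That amount (₹262,500) is divided at the children's generation into 5 shares of ₹52,500. Phaedra, Fenna, and Briar each take ₹52,500. The 2 shares of the deceased (Ilse and Verity) are combined into a pool of ₹105,000.
That pool (₹105,000) is divided at the grandchildren's generation equally among Yseult, Efua, Ulla, Niko, and Gwendolyn: ₹21,000 each.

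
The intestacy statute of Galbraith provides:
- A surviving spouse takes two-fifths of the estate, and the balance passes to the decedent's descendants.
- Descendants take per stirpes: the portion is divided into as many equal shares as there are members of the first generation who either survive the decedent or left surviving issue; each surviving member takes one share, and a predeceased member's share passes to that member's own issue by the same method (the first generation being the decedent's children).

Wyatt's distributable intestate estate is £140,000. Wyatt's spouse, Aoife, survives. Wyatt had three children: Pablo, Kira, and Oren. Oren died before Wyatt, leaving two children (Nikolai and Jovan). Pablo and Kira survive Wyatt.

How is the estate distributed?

Aoife: £56,000; Pablo: £28,000; Kira: £28,000; Nikolai: £14,000; Jovan: £14,000

Aoife takes two-fifths of £140,000 = £56,000. The remaining £84,000 passes to the descendants.
The descendants' portion (£84,000) is divided into 3 shares of £28,000: Pablo and Kira each take £28,000; Oren's £28,000 share passes to Oren's issue.
Oren's share (£28,000) is divided into 2 shares of £14,000: Nikolai and Jovan each take £14,000.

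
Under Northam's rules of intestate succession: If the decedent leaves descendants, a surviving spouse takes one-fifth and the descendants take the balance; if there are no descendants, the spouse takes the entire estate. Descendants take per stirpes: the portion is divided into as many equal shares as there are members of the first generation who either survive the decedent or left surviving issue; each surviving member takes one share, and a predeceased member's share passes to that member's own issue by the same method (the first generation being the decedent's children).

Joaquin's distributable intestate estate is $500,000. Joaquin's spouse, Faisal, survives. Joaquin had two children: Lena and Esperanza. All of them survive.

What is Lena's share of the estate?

Lena receives $200,000.

Faisal takes one-fifth of $500,000 = $100,000. The remaining $400,000 passes to the descendants.
The descendants' portion ($400,000) is divided into 2 shares of $200,000: Lena and Esperanza each take $200,000.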